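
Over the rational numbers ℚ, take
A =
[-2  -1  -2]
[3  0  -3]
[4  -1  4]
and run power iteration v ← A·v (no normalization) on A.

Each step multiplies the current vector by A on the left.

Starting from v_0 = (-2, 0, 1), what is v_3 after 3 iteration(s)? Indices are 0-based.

v_3 = (-46, 36, 38)

v_0 = (-2, 0, 1).
v_1 = A·v_0 = (2, -9, -4).
v_2 = A·v_1 = (13, 18, 1).
v_3 = A·v_2 = (-46, 36, 38).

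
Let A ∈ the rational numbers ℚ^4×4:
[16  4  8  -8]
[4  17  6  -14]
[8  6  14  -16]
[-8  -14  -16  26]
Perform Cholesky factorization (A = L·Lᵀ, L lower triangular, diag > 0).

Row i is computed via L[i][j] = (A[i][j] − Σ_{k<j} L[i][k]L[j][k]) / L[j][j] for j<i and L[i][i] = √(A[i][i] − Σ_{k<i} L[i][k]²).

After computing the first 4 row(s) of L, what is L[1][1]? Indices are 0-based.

L[1][1] = 4

Step 1: L[0][0] = √(16) = 4.
  L[1][0] = (4) / L[0][0] = 1.
Step 2: L[1][1] = √(16) = 4.
  L[2][0] = (8) / L[0][0] = 2.
  L[2][1] = (4) / L[1][1] = 1.
Step 3: L[2][2] = √(9) = 3.
  L[3][0] = (-8) / L[0][0] = -2.
  L[3][1] = (-12) / L[1][1] = -3.
  L[3][2] = (-9) / L[2][2] = -3.
Step 4: L[3][3] = √(4) = 2.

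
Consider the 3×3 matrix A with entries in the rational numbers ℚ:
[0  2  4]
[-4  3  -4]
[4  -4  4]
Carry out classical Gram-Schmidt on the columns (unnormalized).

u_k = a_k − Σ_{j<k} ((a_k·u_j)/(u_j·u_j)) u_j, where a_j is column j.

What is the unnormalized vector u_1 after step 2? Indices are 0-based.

u_1 = (2, -1/2, -1/2)

Step 1: u_0 = a_0 = (0, -4, 4).
Step 2: u_1 = a_1 − (-7/8)·u_0 = (2, -1/2, -1/2).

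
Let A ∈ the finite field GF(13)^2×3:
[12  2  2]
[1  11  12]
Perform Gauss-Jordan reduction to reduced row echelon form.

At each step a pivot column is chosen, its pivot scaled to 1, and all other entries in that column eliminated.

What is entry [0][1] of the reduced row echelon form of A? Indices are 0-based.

pivot(0,0)=12: scale R0 → (1, 11, 11)
  clear (1,0): R1 −= (1)R0 → (0, 0, 1)
col 1: no nonzero at/below row 1; advance.
pivot(1,2)=1: scale R1 → (0, 0, 1)
  clear (0,2): R0 −= (11)R1 → (1, 11, 0)

M[0][1] = 11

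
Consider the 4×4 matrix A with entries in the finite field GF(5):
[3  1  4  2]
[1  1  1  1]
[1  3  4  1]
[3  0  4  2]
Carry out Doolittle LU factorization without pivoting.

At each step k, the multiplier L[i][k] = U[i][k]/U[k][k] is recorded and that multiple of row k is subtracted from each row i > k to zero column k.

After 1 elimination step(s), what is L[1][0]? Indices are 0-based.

L[1][0] = 2

[col 0] pivot 3
  R1 -= 2*R0 → (0, 4, 3, 2)  (L[1][0] := 2)
  R2 -= 2*R0 → (0, 1, 1, 2)  (L[2][0] := 2)
  R3 -= 1*R0 → (0, 4, 0, 0)  (L[3][0] := 1)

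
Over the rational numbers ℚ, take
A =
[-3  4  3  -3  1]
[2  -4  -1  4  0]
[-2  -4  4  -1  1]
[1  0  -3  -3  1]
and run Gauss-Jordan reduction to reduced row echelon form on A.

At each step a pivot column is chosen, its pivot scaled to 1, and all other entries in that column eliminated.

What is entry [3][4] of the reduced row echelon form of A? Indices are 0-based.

M[3][4] = 3

[1] R0 /= -3  ⇒  (1, -4/3, -1, 1, -1/3)
     R1 -= 2·R0  ⇒  (0, -4/3, 1, 2, 2/3)
     R2 -= -2·R0  ⇒  (0, -20/3, 2, 1, 1/3)
     R3 -= 1·R0  ⇒  (0, 4/3, -2, -4, 4/3)
[2] R1 /= -4/3  ⇒  (0, 1, -3/4, -3/2, -1/2)
     R0 -= -4/3·R1  ⇒  (1, 0, -2, -1, -1)
     R2 -= -20/3·R1  ⇒  (0, 0, -3, -9, -3)
     R3 -= 4/3·R1  ⇒  (0, 0, -1, -2, 2)
[3] R2 /= -3  ⇒  (0, 0, 1, 3, 1)
     R0 -= -2·R2  ⇒  (1, 0, 0, 5, 1)
     R1 -= -3/4·R2  ⇒  (0, 1, 0, 3/4, 1/4)
     R3 -= -1·R2  ⇒  (0, 0, 0, 1, 3)
[4] R3 /= 1  ⇒  (0, 0, 0, 1, 3)
     R0 -= 5·R3  ⇒  (1, 0, 0, 0, -14)
     R1 -= 3/4·R3  ⇒  (0, 1, 0, 0, -2)
     R2 -= 3·R3  ⇒  (0, 0, 1, 0, -8)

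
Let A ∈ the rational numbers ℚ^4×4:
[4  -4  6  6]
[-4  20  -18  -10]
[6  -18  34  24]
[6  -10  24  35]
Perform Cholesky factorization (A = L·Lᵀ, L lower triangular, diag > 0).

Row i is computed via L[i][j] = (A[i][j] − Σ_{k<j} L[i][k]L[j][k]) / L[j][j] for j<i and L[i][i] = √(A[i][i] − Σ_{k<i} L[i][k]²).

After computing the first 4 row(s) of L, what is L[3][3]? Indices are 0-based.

L[3][3] = 4

Step 1: L[0][0] = √(4) = 2.
  L[1][0] = (-4) / L[0][0] = -2.
Step 2: L[1][1] = √(16) = 4.
  L[2][0] = (6) / L[0][0] = 3.
  L[2][1] = (-12) / L[1][1] = -3.
Step 3: L[2][2] = √(16) = 4.
  L[3][0] = (6) / L[0][0] = 3.
  L[3][1] = (-4) / L[1][1] = -1.
  L[3][2] = (12) / L[2][2] = 3.
Step 4: L[3][3] = √(16) = 4.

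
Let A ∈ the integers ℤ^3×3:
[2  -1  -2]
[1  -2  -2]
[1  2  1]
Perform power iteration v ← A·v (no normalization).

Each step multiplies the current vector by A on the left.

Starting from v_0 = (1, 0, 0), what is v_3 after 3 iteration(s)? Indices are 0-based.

v_0 = (1, 0, 0).
v_1 = A·v_0 = (2, 1, 1).
v_2 = A·v_1 = (1, -2, 5).
v_3 = A·v_2 = (-6, -5, 2).

v_3 = (-6, -5, 2)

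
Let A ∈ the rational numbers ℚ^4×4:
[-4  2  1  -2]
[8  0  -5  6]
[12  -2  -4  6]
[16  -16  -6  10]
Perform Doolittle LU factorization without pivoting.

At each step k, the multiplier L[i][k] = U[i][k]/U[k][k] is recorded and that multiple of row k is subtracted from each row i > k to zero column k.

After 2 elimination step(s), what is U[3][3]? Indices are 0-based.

[col 0] pivot -4
  R1 -= -2*R0 → (0, 4, -3, 2)  (L[1][0] := -2)
  R2 -= -3*R0 → (0, 4, -1, 0)  (L[2][0] := -3)
  R3 -= -4*R0 → (0, -8, -2, 2)  (L[3][0] := -4)
[col 1] pivot 4
  R2 -= 1*R1 → (0, 0, 2, -2)  (L[2][1] := 1)
  R3 -= -2*R1 → (0, 0, -8, 6)  (L[3][1] := -2)

U[3][3] = 6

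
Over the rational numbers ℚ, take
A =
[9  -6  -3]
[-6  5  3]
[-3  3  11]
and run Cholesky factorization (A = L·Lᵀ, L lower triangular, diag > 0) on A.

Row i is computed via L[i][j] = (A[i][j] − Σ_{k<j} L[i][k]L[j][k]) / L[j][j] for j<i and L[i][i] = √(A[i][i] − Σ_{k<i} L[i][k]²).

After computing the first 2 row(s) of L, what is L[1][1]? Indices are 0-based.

L[1][1] = 1

Step 1: L[0][0] = √(9) = 3.
  L[1][0] = (-6) / L[0][0] = -2.
Step 2: L[1][1] = √(1) = 1.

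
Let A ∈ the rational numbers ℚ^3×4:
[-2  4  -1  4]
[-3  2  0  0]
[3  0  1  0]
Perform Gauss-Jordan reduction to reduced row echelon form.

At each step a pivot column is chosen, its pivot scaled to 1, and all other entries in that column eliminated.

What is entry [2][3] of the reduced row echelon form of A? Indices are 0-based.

[1] R0 /= -2  ⇒  (1, -2, 1/2, -2)
     R1 -= -3·R0  ⇒  (0, -4, 3/2, -6)
     R2 -= 3·R0  ⇒  (0, 6, -1/2, 6)
[2] R1 /= -4  ⇒  (0, 1, -3/8, 3/2)
     R0 -= -2·R1  ⇒  (1, 0, -1/4, 1)
     R2 -= 6·R1  ⇒  (0, 0, 7/4, -3)
[3] R2 /= 7/4  ⇒  (0, 0, 1, -12/7)
     R0 -= -1/4·R2  ⇒  (1, 0, 0, 4/7)
     R1 -= -3/8·R2  ⇒  (0, 1, 0, 6/7)

M[2][3] = -12/7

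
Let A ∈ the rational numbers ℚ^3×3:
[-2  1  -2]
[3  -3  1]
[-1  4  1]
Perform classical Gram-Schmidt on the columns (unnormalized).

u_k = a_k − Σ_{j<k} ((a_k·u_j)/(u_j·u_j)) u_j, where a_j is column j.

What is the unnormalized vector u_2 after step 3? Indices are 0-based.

Step 1: u_0 = a_0 = (-2, 3, -1).
Step 2: u_1 = a_1 − (-15/14)·u_0 = (-8/7, 3/14, 41/14).
Step 3: u_2 = a_2 − (3/7)·u_0 − (76/139)·u_1 = (-72/139, -56/139, -24/139).

u_2 = (-72/139, -56/139, -24/139)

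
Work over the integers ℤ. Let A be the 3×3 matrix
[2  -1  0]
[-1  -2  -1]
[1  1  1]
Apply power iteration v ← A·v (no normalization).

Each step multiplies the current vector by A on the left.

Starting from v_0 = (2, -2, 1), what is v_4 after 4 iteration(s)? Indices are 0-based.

v_0 = (2, -2, 1).
v_1 = A·v_0 = (6, 1, 1).
v_2 = A·v_1 = (11, -9, 8).
v_3 = A·v_2 = (31, -1, 10).
v_4 = A·v_3 = (63, -39, 40).

v_4 = (63, -39, 40)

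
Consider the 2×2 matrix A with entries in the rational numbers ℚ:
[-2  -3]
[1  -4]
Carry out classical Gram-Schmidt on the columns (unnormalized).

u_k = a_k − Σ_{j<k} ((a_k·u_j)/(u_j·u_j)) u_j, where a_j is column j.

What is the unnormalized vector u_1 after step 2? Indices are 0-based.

u_1 = (-11/5, -22/5)

Step 1: u_0 = a_0 = (-2, 1).
Step 2: u_1 = a_1 − (2/5)·u_0 = (-11/5, -22/5).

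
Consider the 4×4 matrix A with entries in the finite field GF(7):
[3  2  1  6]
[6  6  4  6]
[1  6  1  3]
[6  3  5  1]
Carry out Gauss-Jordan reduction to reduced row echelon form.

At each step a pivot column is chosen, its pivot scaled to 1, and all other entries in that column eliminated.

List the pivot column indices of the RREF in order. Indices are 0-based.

pivot columns: 0, 1, 2, 3

[1] R0 /= 3  ⇒  (1, 3, 5, 2)
     R1 -= 6·R0  ⇒  (0, 2, 2, 1)
     R2 -= 1·R0  ⇒  (0, 3, 3, 1)
     R3 -= 6·R0  ⇒  (0, 6, 3, 3)
[2] R1 /= 2  ⇒  (0, 1, 1, 4)
     R0 -= 3·R1  ⇒  (1, 0, 2, 4)
     R2 -= 3·R1  ⇒  (0, 0, 0, 3)
     R3 -= 6·R1  ⇒  (0, 0, 4, 0)
[3] R2 <-> R3
[3] R2 /= 4  ⇒  (0, 0, 1, 0)
     R0 -= 2·R2  ⇒  (1, 0, 0, 4)
     R1 -= 1·R2  ⇒  (0, 1, 0, 4)
[4] R3 /= 3  ⇒  (0, 0, 0, 1)
     R0 -= 4·R3  ⇒  (1, 0, 0, 0)
     R1 -= 4·R3  ⇒  (0, 1, 0, 0)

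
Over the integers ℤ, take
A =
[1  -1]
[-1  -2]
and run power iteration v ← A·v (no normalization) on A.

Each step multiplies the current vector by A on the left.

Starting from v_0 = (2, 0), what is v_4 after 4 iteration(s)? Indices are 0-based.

v_4 = (10, 14)

v_0 = (2, 0).
v_1 = A·v_0 = (2, -2).
v_2 = A·v_1 = (4, 2).
v_3 = A·v_2 = (2, -8).
v_4 = A·v_3 = (10, 14).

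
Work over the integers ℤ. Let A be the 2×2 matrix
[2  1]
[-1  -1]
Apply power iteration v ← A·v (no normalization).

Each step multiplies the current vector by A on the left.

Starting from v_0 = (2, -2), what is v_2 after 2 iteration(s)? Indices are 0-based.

v_2 = (4, -2)

v_0 = (2, -2).
v_1 = A·v_0 = (2, 0).
v_2 = A·v_1 = (4, -2).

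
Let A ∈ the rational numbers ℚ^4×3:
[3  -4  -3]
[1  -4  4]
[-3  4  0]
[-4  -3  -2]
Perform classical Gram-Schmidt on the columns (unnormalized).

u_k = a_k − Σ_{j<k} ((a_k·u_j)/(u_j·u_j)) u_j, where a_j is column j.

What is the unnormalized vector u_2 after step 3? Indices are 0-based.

u_2 = (-5354/1739, 7225/1739, 137/1739, -2312/1739)

Step 1: u_0 = a_0 = (3, 1, -3, -4).
Step 2: u_1 = a_1 − (-16/35)·u_0 = (-92/35, -124/35, 92/35, -169/35).
Step 3: u_2 = a_2 − (3/35)·u_0 − (118/1739)·u_1 = (-5354/1739, 7225/1739, 137/1739, -2312/1739).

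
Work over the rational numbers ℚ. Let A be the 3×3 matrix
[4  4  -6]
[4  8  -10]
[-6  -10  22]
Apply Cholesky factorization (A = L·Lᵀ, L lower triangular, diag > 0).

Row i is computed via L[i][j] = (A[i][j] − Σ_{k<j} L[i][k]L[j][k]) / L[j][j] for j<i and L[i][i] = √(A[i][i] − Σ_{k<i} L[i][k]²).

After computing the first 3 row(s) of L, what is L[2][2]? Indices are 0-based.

L[2][2] = 3

Step 1: L[0][0] = √(4) = 2.
  L[1][0] = (4) / L[0][0] = 2.
Step 2: L[1][1] = √(4) = 2.
  L[2][0] = (-6) / L[0][0] = -3.
  L[2][1] = (-4) / L[1][1] = -2.
Step 3: L[2][2] = √(9) = 3.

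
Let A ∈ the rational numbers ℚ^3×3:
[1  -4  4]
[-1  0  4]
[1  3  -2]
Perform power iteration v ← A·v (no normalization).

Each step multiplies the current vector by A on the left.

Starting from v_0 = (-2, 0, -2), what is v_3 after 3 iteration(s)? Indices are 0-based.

v_3 = (-178, -150, 140)

v_0 = (-2, 0, -2).
v_1 = A·v_0 = (-10, -6, 2).
v_2 = A·v_1 = (22, 18, -32).
v_3 = A·v_2 = (-178, -150, 140).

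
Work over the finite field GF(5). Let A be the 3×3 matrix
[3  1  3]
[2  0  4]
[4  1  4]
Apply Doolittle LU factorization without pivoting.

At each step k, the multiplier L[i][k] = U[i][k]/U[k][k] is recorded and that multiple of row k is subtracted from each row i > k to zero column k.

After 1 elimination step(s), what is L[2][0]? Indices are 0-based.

[col 0] pivot 3
  R1 -= 4*R0 → (0, 1, 2)  (L[1][0] := 4)
  R2 -= 3*R0 → (0, 3, 0)  (L[2][0] := 3)

L[2][0] = 3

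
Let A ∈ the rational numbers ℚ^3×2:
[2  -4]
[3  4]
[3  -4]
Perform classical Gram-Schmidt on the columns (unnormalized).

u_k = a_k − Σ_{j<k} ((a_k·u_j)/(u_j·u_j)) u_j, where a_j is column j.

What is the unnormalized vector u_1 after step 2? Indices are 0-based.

Step 1: u_0 = a_0 = (2, 3, 3).
Step 2: u_1 = a_1 − (-4/11)·u_0 = (-36/11, 56/11, -32/11).

u_1 = (-36/11, 56/11, -32/11)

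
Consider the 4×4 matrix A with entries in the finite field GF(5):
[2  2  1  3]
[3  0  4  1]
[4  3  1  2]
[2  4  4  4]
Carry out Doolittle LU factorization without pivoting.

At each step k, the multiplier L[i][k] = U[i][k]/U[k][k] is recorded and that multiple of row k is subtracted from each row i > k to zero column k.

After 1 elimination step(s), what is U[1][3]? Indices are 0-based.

U[1][3] = 4

k=0: U[0][0]=2
  eliminate (1,0): mult=4, new row 1: (0, 2, 0, 4); set L[1][0]=4
  eliminate (2,0): mult=2, new row 2: (0, 4, 4, 1); set L[2][0]=2
  eliminate (3,0): mult=1, new row 3: (0, 2, 3, 1); set L[3][0]=1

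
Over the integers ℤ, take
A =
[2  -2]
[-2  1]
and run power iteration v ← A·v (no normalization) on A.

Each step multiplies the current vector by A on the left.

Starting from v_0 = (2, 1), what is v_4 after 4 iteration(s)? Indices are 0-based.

v_4 = (122, -95)

v_0 = (2, 1).
v_1 = A·v_0 = (2, -3).
v_2 = A·v_1 = (10, -7).
v_3 = A·v_2 = (34, -27).
v_4 = A·v_3 = (122, -95).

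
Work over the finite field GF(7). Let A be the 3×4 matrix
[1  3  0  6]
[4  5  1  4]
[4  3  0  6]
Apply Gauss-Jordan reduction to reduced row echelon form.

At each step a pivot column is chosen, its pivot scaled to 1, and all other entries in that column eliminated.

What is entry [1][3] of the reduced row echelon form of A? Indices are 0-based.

M[1][3] = 2

[1] R0 /= 1  ⇒  (1, 3, 0, 6)
     R1 -= 4·R0  ⇒  (0, 0, 1, 1)
     R2 -= 4·R0  ⇒  (0, 5, 0, 3)
[2] R1 <-> R2
[2] R1 /= 5  ⇒  (0, 1, 0, 2)
     R0 -= 3·R1  ⇒  (1, 0, 0, 0)
[3] R2 /= 1  ⇒  (0, 0, 1, 1)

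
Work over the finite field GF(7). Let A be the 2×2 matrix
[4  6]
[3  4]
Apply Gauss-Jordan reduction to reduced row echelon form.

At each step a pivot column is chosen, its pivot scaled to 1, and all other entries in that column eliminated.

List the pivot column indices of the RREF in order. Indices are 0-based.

pivot columns: 0, 1

step 1: normalize row 0 (÷4) = (1, 5)
  row 1: subtract 3×row0 = (0, 3)
step 2: normalize row 1 (÷3) = (0, 1)
  row 0: subtract 5×row1 = (1, 0)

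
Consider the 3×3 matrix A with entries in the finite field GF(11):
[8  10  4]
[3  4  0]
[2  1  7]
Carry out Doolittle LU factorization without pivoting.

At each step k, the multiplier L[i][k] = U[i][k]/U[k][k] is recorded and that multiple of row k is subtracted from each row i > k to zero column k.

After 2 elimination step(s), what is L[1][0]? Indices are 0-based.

L[1][0] = 10

k=0: U[0][0]=8
  eliminate (1,0): mult=10, new row 1: (0, 3, 4); set L[1][0]=10
  eliminate (2,0): mult=3, new row 2: (0, 4, 6); set L[2][0]=3
k=1: U[1][1]=3
  eliminate (2,1): mult=5, new row 2: (0, 0, 8); set L[2][1]=5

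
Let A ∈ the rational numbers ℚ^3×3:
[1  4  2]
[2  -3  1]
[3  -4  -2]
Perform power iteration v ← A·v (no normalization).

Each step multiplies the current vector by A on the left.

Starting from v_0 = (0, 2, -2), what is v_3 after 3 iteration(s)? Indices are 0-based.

v_0 = (0, 2, -2).
v_1 = A·v_0 = (4, -8, -4).
v_2 = A·v_1 = (-36, 28, 52).
v_3 = A·v_2 = (180, -104, -324).

v_3 = (180, -104, -324)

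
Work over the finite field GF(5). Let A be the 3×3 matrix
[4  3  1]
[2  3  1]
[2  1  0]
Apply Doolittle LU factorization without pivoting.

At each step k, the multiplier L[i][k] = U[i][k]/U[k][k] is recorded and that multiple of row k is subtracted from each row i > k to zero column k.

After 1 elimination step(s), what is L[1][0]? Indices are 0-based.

k=0: U[0][0]=4
  eliminate (1,0): mult=3, new row 1: (0, 4, 3); set L[1][0]=3
  eliminate (2,0): mult=3, new row 2: (0, 2, 2); set L[2][0]=3

L[1][0] = 3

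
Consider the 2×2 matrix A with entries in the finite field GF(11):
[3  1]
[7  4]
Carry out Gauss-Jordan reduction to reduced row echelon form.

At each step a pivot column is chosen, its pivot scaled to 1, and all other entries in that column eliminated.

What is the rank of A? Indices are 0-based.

step 1: normalize row 0 (÷3) = (1, 4)
  row 1: subtract 7×row0 = (0, 9)
step 2: normalize row 1 (÷9) = (0, 1)
  row 0: subtract 4×row1 = (1, 0)

rank = 2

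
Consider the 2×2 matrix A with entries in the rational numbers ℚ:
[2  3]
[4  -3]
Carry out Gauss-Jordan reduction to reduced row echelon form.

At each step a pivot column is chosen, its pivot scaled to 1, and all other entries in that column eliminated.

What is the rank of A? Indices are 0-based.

pivot(0,0)=2: scale R0 → (1, 3/2)
  clear (1,0): R1 −= (4)R0 → (0, -9)
pivot(1,1)=-9: scale R1 → (0, 1)
  clear (0,1): R0 −= (3/2)R1 → (1, 0)

rank = 2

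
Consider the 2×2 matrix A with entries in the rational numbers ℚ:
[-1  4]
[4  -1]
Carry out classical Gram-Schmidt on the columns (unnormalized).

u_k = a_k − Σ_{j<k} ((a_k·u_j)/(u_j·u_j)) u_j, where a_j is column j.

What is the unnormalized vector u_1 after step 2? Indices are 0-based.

Step 1: u_0 = a_0 = (-1, 4).
Step 2: u_1 = a_1 − (-8/17)·u_0 = (60/17, 15/17).

u_1 = (60/17, 15/17)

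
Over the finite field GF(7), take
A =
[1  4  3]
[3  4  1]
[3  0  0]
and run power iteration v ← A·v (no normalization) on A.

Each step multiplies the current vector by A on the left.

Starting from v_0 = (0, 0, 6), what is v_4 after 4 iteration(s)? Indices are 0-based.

v_0 = (0, 0, 6).
v_1 = A·v_0 = (4, 6, 0).
v_2 = A·v_1 = (0, 1, 5).
v_3 = A·v_2 = (5, 2, 0).
v_4 = A·v_3 = (6, 2, 1).

v_4 = (6, 2, 1)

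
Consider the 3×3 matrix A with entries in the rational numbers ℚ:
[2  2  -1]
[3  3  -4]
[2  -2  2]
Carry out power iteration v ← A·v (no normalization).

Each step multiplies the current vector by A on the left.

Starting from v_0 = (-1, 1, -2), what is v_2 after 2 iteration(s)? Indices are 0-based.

v_2 = (28, 62, -28)

v_0 = (-1, 1, -2).
v_1 = A·v_0 = (2, 8, -8).
v_2 = A·v_1 = (28, 62, -28).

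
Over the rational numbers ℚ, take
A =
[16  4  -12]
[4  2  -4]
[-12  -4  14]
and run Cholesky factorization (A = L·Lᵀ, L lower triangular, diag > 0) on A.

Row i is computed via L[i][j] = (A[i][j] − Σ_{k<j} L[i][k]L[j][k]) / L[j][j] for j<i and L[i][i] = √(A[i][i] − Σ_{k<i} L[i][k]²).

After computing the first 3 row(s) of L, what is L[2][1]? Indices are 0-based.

Step 1: L[0][0] = √(16) = 4.
  L[1][0] = (4) / L[0][0] = 1.
Step 2: L[1][1] = √(1) = 1.
  L[2][0] = (-12) / L[0][0] = -3.
  L[2][1] = (-1) / L[1][1] = -1.
Step 3: L[2][2] = √(4) = 2.

L[2][1] = -1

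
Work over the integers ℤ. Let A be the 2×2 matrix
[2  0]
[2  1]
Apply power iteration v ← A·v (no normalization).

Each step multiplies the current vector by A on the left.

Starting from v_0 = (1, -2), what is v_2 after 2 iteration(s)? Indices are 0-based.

v_2 = (4, 4)

v_0 = (1, -2).
v_1 = A·v_0 = (2, 0).
v_2 = A·v_1 = (4, 4).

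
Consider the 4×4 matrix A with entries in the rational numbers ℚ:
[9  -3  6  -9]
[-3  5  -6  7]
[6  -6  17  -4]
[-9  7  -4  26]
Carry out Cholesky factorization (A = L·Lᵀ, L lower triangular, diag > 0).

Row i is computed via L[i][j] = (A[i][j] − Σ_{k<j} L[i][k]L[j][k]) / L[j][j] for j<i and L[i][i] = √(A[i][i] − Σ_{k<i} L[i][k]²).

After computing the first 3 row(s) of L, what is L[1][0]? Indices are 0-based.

L[1][0] = -1

Step 1: L[0][0] = √(9) = 3.
  L[1][0] = (-3) / L[0][0] = -1.
Step 2: L[1][1] = √(4) = 2.
  L[2][0] = (6) / L[0][0] = 2.
  L[2][1] = (-4) / L[1][1] = -2.
Step 3: L[2][2] = √(9) = 3.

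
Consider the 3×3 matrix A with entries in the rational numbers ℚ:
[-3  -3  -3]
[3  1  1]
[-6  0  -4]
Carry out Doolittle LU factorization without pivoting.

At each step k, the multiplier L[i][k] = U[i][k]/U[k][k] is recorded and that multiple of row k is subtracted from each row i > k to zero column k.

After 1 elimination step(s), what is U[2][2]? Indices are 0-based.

U[2][2] = 2

k=0: U[0][0]=-3
  eliminate (1,0): mult=-1, new row 1: (0, -2, -2); set L[1][0]=-1
  eliminate (2,0): mult=2, new row 2: (0, 6, 2); set L[2][0]=2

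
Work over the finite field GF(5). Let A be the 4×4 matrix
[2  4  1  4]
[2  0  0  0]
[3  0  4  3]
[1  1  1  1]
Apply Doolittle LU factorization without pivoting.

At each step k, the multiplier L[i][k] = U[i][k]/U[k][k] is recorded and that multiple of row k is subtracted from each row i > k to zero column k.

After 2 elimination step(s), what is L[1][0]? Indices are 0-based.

Step 1: pivot at (0,0) is 2.
  row1 ← row1 − (1)·row0  ⇒  L[1][0]=1, U row1=(0, 1, 4, 1)
  row2 ← row2 − (4)·row0  ⇒  L[2][0]=4, U row2=(0, 4, 0, 2)
  row3 ← row3 − (3)·row0  ⇒  L[3][0]=3, U row3=(0, 4, 3, 4)
Step 2: pivot at (1,1) is 1.
  row2 ← row2 − (4)·row1  ⇒  L[2][1]=4, U row2=(0, 0, 4, 3)
  row3 ← row3 − (4)·row1  ⇒  L[3][1]=4, U row3=(0, 0, 2, 0)

L[1][0] = 1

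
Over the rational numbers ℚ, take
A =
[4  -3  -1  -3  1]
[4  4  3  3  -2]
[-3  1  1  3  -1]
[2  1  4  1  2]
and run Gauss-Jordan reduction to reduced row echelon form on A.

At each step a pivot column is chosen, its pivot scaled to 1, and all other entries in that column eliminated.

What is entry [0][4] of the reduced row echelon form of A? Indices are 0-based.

pivot(0,0)=4: scale R0 → (1, -3/4, -1/4, -3/4, 1/4)
  clear (1,0): R1 −= (4)R0 → (0, 7, 4, 6, -3)
  clear (2,0): R2 −= (-3)R0 → (0, -5/4, 1/4, 3/4, -1/4)
  clear (3,0): R3 −= (2)R0 → (0, 5/2, 9/2, 5/2, 3/2)
pivot(1,1)=7: scale R1 → (0, 1, 4/7, 6/7, -3/7)
  clear (0,1): R0 −= (-3/4)R1 → (1, 0, 5/28, -3/28, -1/14)
  clear (2,1): R2 −= (-5/4)R1 → (0, 0, 27/28, 51/28, -11/14)
  clear (3,1): R3 −= (5/2)R1 → (0, 0, 43/14, 5/14, 18/7)
pivot(2,2)=27/28: scale R2 → (0, 0, 1, 17/9, -22/27)
  clear (0,2): R0 −= (5/28)R2 → (1, 0, 0, -4/9, 2/27)
  clear (1,2): R1 −= (4/7)R2 → (0, 1, 0, -2/9, 1/27)
  clear (3,2): R3 −= (43/14)R2 → (0, 0, 0, -49/9, 137/27)
pivot(3,3)=-49/9: scale R3 → (0, 0, 0, 1, -137/147)
  clear (0,3): R0 −= (-4/9)R3 → (1, 0, 0, 0, -50/147)
  clear (1,3): R1 −= (-2/9)R3 → (0, 1, 0, 0, -25/147)
  clear (2,3): R2 −= (17/9)R3 → (0, 0, 1, 0, 139/147)

M[0][4] = -50/147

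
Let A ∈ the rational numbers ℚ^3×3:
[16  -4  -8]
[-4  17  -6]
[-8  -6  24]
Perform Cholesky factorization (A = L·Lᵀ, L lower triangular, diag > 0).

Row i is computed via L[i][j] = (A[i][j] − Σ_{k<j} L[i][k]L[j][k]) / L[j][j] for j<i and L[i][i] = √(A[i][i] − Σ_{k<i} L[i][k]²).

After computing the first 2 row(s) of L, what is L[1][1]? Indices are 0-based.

L[1][1] = 4

Step 1: L[0][0] = √(16) = 4.
  L[1][0] = (-4) / L[0][0] = -1.
Step 2: L[1][1] = √(16) = 4.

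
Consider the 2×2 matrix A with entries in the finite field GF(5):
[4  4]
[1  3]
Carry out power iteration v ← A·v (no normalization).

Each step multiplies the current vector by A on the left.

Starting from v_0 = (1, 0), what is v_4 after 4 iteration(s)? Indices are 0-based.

v_0 = (1, 0).
v_1 = A·v_0 = (4, 1).
v_2 = A·v_1 = (0, 2).
v_3 = A·v_2 = (3, 1).
v_4 = A·v_3 = (1, 1).

v_4 = (1, 1)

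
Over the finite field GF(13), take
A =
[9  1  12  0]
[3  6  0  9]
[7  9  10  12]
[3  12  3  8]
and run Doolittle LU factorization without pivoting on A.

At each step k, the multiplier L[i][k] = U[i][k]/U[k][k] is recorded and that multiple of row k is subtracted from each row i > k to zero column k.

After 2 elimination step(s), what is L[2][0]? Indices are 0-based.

L[2][0] = 8

Step 1: pivot at (0,0) is 9.
  row1 ← row1 − (9)·row0  ⇒  L[1][0]=9, U row1=(0, 10, 9, 9)
  row2 ← row2 − (8)·row0  ⇒  L[2][0]=8, U row2=(0, 1, 5, 12)
  row3 ← row3 − (9)·row0  ⇒  L[3][0]=9, U row3=(0, 3, 12, 8)
Step 2: pivot at (1,1) is 10.
  row2 ← row2 − (4)·row1  ⇒  L[2][1]=4, U row2=(0, 0, 8, 2)
  row3 ← row3 − (12)·row1  ⇒  L[3][1]=12, U row3=(0, 0, 8, 4)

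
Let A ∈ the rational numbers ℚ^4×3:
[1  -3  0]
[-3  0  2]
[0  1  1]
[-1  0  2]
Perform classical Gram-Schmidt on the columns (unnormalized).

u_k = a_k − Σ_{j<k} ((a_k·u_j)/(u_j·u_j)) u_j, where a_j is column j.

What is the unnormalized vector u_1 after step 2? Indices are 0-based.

Step 1: u_0 = a_0 = (1, -3, 0, -1).
Step 2: u_1 = a_1 − (-3/11)·u_0 = (-30/11, -9/11, 1, -3/11).

u_1 = (-30/11, -9/11, 1, -3/11)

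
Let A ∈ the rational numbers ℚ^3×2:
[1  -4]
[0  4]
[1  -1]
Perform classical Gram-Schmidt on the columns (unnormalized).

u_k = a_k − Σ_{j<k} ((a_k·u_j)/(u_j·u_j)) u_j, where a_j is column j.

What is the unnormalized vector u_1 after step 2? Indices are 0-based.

Step 1: u_0 = a_0 = (1, 0, 1).
Step 2: u_1 = a_1 − (-5/2)·u_0 = (-3/2, 4, 3/2).

u_1 = (-3/2, 4, 3/2)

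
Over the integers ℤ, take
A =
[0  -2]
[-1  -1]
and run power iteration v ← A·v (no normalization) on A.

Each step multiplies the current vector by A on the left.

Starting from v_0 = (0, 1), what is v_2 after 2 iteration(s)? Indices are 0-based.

v_0 = (0, 1).
v_1 = A·v_0 = (-2, -1).
v_2 = A·v_1 = (2, 3).

v_2 = (2, 3)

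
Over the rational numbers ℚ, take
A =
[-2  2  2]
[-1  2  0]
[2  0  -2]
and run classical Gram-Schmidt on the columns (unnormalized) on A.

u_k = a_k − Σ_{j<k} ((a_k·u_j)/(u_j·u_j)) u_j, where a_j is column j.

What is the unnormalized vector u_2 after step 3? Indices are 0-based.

u_2 = (4/9, -4/9, 2/9)

Step 1: u_0 = a_0 = (-2, -1, 2).
Step 2: u_1 = a_1 − (-2/3)·u_0 = (2/3, 4/3, 4/3).
Step 3: u_2 = a_2 − (-8/9)·u_0 − (-1/3)·u_1 = (4/9, -4/9, 2/9).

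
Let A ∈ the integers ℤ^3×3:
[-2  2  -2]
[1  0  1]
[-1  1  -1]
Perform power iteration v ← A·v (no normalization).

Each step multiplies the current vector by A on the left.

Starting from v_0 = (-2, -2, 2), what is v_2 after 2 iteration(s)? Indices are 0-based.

v_2 = (12, -6, 6)

v_0 = (-2, -2, 2).
v_1 = A·v_0 = (-4, 0, -2).
v_2 = A·v_1 = (12, -6, 6).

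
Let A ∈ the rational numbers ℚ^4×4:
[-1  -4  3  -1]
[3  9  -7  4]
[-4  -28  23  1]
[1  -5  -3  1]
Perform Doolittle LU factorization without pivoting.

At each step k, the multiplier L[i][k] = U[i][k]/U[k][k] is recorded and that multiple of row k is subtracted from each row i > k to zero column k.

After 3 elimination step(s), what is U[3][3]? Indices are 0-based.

k=0: U[0][0]=-1
  eliminate (1,0): mult=-3, new row 1: (0, -3, 2, 1); set L[1][0]=-3
  eliminate (2,0): mult=4, new row 2: (0, -12, 11, 5); set L[2][0]=4
  eliminate (3,0): mult=-1, new row 3: (0, -9, 0, 0); set L[3][0]=-1
k=1: U[1][1]=-3
  eliminate (2,1): mult=4, new row 2: (0, 0, 3, 1); set L[2][1]=4
  eliminate (3,1): mult=3, new row 3: (0, 0, -6, -3); set L[3][1]=3
k=2: U[2][2]=3
  eliminate (3,2): mult=-2, new row 3: (0, 0, 0, -1); set L[3][2]=-2

U[3][3] = -1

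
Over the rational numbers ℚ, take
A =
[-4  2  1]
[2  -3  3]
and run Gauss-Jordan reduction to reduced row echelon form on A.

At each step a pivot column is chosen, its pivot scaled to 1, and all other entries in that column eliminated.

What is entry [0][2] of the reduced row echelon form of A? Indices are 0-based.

pivot(0,0)=-4: scale R0 → (1, -1/2, -1/4)
  clear (1,0): R1 −= (2)R0 → (0, -2, 7/2)
pivot(1,1)=-2: scale R1 → (0, 1, -7/4)
  clear (0,1): R0 −= (-1/2)R1 → (1, 0, -9/8)

M[0][2] = -9/8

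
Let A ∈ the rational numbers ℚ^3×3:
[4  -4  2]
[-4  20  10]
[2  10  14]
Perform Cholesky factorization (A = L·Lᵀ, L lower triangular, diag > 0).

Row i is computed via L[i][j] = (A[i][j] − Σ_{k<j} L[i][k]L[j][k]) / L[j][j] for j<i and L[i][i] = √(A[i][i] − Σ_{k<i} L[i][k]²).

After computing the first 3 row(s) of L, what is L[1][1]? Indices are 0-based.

Step 1: L[0][0] = √(4) = 2.
  L[1][0] = (-4) / L[0][0] = -2.
Step 2: L[1][1] = √(16) = 4.
  L[2][0] = (2) / L[0][0] = 1.
  L[2][1] = (12) / L[1][1] = 3.
Step 3: L[2][2] = √(4) = 2.

L[1][1] = 4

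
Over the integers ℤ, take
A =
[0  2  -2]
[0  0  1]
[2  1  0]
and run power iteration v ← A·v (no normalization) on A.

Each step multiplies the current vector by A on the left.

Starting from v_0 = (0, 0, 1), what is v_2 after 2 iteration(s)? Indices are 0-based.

v_2 = (2, 0, -3)

v_0 = (0, 0, 1).
v_1 = A·v_0 = (-2, 1, 0).
v_2 = A·v_1 = (2, 0, -3).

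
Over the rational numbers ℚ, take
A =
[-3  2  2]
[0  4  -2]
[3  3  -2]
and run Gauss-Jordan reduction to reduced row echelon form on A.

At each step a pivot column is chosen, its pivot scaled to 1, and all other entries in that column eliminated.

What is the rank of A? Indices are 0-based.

rank = 3

pivot(0,0)=-3: scale R0 → (1, -2/3, -2/3)
  clear (2,0): R2 −= (3)R0 → (0, 5, 0)
pivot(1,1)=4: scale R1 → (0, 1, -1/2)
  clear (0,1): R0 −= (-2/3)R1 → (1, 0, -1)
  clear (2,1): R2 −= (5)R1 → (0, 0, 5/2)
pivot(2,2)=5/2: scale R2 → (0, 0, 1)
  clear (0,2): R0 −= (-1)R2 → (1, 0, 0)
  clear (1,2): R1 −= (-1/2)R2 → (0, 1, 0)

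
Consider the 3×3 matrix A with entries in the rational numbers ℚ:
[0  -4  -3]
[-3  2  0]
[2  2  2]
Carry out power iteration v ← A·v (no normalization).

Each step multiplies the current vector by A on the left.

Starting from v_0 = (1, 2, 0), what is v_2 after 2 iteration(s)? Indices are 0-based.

v_2 = (-22, 26, -2)

v_0 = (1, 2, 0).
v_1 = A·v_0 = (-8, 1, 6).
v_2 = A·v_1 = (-22, 26, -2).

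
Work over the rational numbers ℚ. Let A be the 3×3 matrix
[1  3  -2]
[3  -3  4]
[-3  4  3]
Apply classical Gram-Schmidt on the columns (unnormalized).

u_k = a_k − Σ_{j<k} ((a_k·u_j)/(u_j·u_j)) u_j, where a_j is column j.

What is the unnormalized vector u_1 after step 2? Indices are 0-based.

u_1 = (75/19, -3/19, 22/19)

Step 1: u_0 = a_0 = (1, 3, -3).
Step 2: u_1 = a_1 − (-18/19)·u_0 = (75/19, -3/19, 22/19).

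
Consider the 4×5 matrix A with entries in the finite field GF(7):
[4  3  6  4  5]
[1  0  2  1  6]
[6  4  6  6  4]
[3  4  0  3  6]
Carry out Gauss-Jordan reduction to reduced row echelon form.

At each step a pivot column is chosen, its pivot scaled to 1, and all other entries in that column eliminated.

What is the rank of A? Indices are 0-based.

rank = 4

pivot(0,0)=4: scale R0 → (1, 6, 5, 1, 3)
  clear (1,0): R1 −= (1)R0 → (0, 1, 4, 0, 3)
  clear (2,0): R2 −= (6)R0 → (0, 3, 4, 0, 0)
  clear (3,0): R3 −= (3)R0 → (0, 0, 6, 0, 4)
pivot(1,1)=1: scale R1 → (0, 1, 4, 0, 3)
  clear (0,1): R0 −= (6)R1 → (1, 0, 2, 1, 6)
  clear (2,1): R2 −= (3)R1 → (0, 0, 6, 0, 5)
pivot(2,2)=6: scale R2 → (0, 0, 1, 0, 2)
  clear (0,2): R0 −= (2)R2 → (1, 0, 0, 1, 2)
  clear (1,2): R1 −= (4)R2 → (0, 1, 0, 0, 2)
  clear (3,2): R3 −= (6)R2 → (0, 0, 0, 0, 6)
col 3: no nonzero at/below row 3; advance.
pivot(3,4)=6: scale R3 → (0, 0, 0, 0, 1)
  clear (0,4): R0 −= (2)R3 → (1, 0, 0, 1, 0)
  clear (1,4): R1 −= (2)R3 → (0, 1, 0, 0, 0)
  clear (2,4): R2 −= (2)R3 → (0, 0, 1, 0, 0)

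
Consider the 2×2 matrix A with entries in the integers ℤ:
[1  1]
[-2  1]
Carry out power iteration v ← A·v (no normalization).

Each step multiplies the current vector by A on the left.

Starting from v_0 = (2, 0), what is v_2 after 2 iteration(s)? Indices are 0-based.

v_2 = (-2, -8)

v_0 = (2, 0).
v_1 = A·v_0 = (2, -4).
v_2 = A·v_1 = (-2, -8).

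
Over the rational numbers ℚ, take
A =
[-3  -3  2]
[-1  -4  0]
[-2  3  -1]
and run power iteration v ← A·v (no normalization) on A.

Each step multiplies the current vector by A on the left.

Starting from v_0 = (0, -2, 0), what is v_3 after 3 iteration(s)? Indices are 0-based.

v_0 = (0, -2, 0).
v_1 = A·v_0 = (6, 8, -6).
v_2 = A·v_1 = (-54, -38, 18).
v_3 = A·v_2 = (312, 206, -24).

v_3 = (312, 206, -24)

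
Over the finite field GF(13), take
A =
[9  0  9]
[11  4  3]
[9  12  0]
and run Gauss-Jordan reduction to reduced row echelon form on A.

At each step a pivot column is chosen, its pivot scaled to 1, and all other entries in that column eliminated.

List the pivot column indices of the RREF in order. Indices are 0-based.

pivot columns: 0, 1, 2

pivot(0,0)=9: scale R0 → (1, 0, 1)
  clear (1,0): R1 −= (11)R0 → (0, 4, 5)
  clear (2,0): R2 −= (9)R0 → (0, 12, 4)
pivot(1,1)=4: scale R1 → (0, 1, 11)
  clear (2,1): R2 −= (12)R1 → (0, 0, 2)
pivot(2,2)=2: scale R2 → (0, 0, 1)
  clear (0,2): R0 −= (1)R2 → (1, 0, 0)
  clear (1,2): R1 −= (11)R2 → (0, 1, 0)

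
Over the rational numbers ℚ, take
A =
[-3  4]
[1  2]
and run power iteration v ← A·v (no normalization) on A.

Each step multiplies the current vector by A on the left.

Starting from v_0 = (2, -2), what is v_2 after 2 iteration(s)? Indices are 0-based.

v_0 = (2, -2).
v_1 = A·v_0 = (-14, -2).
v_2 = A·v_1 = (34, -18).

v_2 = (34, -18)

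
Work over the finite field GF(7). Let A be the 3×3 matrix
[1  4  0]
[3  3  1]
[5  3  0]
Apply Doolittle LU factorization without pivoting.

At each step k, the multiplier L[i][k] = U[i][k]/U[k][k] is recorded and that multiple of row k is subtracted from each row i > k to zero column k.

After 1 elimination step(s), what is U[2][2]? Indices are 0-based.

U[2][2] = 0

k=0: U[0][0]=1
  eliminate (1,0): mult=3, new row 1: (0, 5, 1); set L[1][0]=3
  eliminate (2,0): mult=5, new row 2: (0, 4, 0); set L[2][0]=5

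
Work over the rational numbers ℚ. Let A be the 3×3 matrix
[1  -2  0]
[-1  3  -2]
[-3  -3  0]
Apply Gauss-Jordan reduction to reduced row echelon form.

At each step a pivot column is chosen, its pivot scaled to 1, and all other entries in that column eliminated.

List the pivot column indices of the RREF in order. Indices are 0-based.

pivot columns: 0, 1, 2

[1] R0 /= 1  ⇒  (1, -2, 0)
     R1 -= -1·R0  ⇒  (0, 1, -2)
     R2 -= -3·R0  ⇒  (0, -9, 0)
[2] R1 /= 1  ⇒  (0, 1, -2)
     R0 -= -2·R1  ⇒  (1, 0, -4)
     R2 -= -9·R1  ⇒  (0, 0, -18)
[3] R2 /= -18  ⇒  (0, 0, 1)
     R0 -= -4·R2  ⇒  (1, 0, 0)
     R1 -= -2·R2  ⇒  (0, 1, 0)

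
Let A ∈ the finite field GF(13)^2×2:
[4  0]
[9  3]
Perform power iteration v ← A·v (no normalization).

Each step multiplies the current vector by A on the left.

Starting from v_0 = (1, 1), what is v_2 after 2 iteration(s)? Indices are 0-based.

v_2 = (3, 7)

v_0 = (1, 1).
v_1 = A·v_0 = (4, 12).
v_2 = A·v_1 = (3, 7).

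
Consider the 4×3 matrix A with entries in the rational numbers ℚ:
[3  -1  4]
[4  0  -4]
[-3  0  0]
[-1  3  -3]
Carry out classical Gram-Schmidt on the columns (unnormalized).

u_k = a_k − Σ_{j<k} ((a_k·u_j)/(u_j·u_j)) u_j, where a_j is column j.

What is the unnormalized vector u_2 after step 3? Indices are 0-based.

Step 1: u_0 = a_0 = (3, 4, -3, -1).
Step 2: u_1 = a_1 − (-6/35)·u_0 = (-17/35, 24/35, -18/35, 99/35).
Step 3: u_2 = a_2 − (-1/35)·u_0 − (-461/314)·u_1 = (1059/314, -452/157, -132/157, 353/314).

u_2 = (1059/314, -452/157, -132/157, 353/314)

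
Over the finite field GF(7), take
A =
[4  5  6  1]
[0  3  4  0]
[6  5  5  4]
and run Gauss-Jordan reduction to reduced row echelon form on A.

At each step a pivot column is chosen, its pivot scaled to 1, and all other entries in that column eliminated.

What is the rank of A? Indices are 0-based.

rank = 3

step 1: normalize row 0 (÷4) = (1, 3, 5, 2)
  row 2: subtract 6×row0 = (0, 1, 3, 6)
step 2: normalize row 1 (÷3) = (0, 1, 6, 0)
  row 0: subtract 3×row1 = (1, 0, 1, 2)
  row 2: subtract 1×row1 = (0, 0, 4, 6)
step 3: normalize row 2 (÷4) = (0, 0, 1, 5)
  row 0: subtract 1×row2 = (1, 0, 0, 4)
  row 1: subtract 6×row2 = (0, 1, 0, 5)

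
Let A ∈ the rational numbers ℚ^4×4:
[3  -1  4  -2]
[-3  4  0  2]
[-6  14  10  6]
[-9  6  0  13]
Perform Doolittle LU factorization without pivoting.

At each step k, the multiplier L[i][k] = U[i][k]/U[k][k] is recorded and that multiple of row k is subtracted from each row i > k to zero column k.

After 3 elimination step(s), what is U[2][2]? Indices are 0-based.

k=0: U[0][0]=3
  eliminate (1,0): mult=-1, new row 1: (0, 3, 4, 0); set L[1][0]=-1
  eliminate (2,0): mult=-2, new row 2: (0, 12, 18, 2); set L[2][0]=-2
  eliminate (3,0): mult=-3, new row 3: (0, 3, 12, 7); set L[3][0]=-3
k=1: U[1][1]=3
  eliminate (2,1): mult=4, new row 2: (0, 0, 2, 2); set L[2][1]=4
  eliminate (3,1): mult=1, new row 3: (0, 0, 8, 7); set L[3][1]=1
k=2: U[2][2]=2
  eliminate (3,2): mult=4, new row 3: (0, 0, 0, -1); set L[3][2]=4

U[2][2] = 2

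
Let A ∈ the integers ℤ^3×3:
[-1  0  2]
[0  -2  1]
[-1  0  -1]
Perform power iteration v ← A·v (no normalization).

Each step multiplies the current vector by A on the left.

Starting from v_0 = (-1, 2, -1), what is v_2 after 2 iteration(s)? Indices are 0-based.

v_0 = (-1, 2, -1).
v_1 = A·v_0 = (-1, -5, 2).
v_2 = A·v_1 = (5, 12, -1).

v_2 = (5, 12, -1)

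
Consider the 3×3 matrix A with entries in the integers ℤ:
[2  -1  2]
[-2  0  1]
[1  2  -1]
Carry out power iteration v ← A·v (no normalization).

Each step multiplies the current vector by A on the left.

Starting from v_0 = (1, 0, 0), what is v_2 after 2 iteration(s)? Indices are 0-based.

v_0 = (1, 0, 0).
v_1 = A·v_0 = (2, -2, 1).
v_2 = A·v_1 = (8, -3, -3).

v_2 = (8, -3, -3)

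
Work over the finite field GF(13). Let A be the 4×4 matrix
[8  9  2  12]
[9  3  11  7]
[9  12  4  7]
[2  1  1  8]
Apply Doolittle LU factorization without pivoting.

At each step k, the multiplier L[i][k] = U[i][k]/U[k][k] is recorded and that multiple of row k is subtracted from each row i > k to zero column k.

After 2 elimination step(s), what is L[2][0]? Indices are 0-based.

L[2][0] = 6

k=0: U[0][0]=8
  eliminate (1,0): mult=6, new row 1: (0, 1, 12, 0); set L[1][0]=6
  eliminate (2,0): mult=6, new row 2: (0, 10, 5, 0); set L[2][0]=6
  eliminate (3,0): mult=10, new row 3: (0, 2, 7, 5); set L[3][0]=10
k=1: U[1][1]=1
  eliminate (2,1): mult=10, new row 2: (0, 0, 2, 0); set L[2][1]=10
  eliminate (3,1): mult=2, new row 3: (0, 0, 9, 5); set L[3][1]=2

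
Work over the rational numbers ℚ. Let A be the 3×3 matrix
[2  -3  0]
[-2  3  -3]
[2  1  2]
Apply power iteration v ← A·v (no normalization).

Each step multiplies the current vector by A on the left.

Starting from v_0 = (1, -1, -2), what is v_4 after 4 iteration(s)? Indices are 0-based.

v_4 = (85, -163, 45)

v_0 = (1, -1, -2).
v_1 = A·v_0 = (5, 1, -3).
v_2 = A·v_1 = (7, 2, 5).
v_3 = A·v_2 = (8, -23, 26).
v_4 = A·v_3 = (85, -163, 45).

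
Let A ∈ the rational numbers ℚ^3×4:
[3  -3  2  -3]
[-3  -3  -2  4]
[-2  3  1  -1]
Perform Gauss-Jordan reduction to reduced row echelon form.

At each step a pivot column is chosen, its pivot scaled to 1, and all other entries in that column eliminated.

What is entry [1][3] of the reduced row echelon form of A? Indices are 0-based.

pivot(0,0)=3: scale R0 → (1, -1, 2/3, -1)
  clear (1,0): R1 −= (-3)R0 → (0, -6, 0, 1)
  clear (2,0): R2 −= (-2)R0 → (0, 1, 7/3, -3)
pivot(1,1)=-6: scale R1 → (0, 1, 0, -1/6)
  clear (0,1): R0 −= (-1)R1 → (1, 0, 2/3, -7/6)
  clear (2,1): R2 −= (1)R1 → (0, 0, 7/3, -17/6)
pivot(2,2)=7/3: scale R2 → (0, 0, 1, -17/14)
  clear (0,2): R0 −= (2/3)R2 → (1, 0, 0, -5/14)

M[1][3] = -1/6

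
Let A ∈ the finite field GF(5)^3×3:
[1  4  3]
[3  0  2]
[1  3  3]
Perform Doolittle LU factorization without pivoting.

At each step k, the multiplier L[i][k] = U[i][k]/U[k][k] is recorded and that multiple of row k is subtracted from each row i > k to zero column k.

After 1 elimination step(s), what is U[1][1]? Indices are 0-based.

U[1][1] = 3

Step 1: pivot at (0,0) is 1.
  row1 ← row1 − (3)·row0  ⇒  L[1][0]=3, U row1=(0, 3, 3)
  row2 ← row2 − (1)·row0  ⇒  L[2][0]=1, U row2=(0, 4, 0)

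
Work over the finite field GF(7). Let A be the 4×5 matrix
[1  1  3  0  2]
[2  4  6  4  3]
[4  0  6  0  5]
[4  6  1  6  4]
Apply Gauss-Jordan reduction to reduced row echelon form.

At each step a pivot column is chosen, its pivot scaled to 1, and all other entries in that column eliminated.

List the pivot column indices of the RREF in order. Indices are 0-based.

[1] R0 /= 1  ⇒  (1, 1, 3, 0, 2)
     R1 -= 2·R0  ⇒  (0, 2, 0, 4, 6)
     R2 -= 4·R0  ⇒  (0, 3, 1, 0, 4)
     R3 -= 4·R0  ⇒  (0, 2, 3, 6, 3)
[2] R1 /= 2  ⇒  (0, 1, 0, 2, 3)
     R0 -= 1·R1  ⇒  (1, 0, 3, 5, 6)
     R2 -= 3·R1  ⇒  (0, 0, 1, 1, 2)
     R3 -= 2·R1  ⇒  (0, 0, 3, 2, 4)
[3] R2 /= 1  ⇒  (0, 0, 1, 1, 2)
     R0 -= 3·R2  ⇒  (1, 0, 0, 2, 0)
     R3 -= 3·R2  ⇒  (0, 0, 0, 6, 5)
[4] R3 /= 6  ⇒  (0, 0, 0, 1, 2)
     R0 -= 2·R3  ⇒  (1, 0, 0, 0, 3)
     R1 -= 2·R3  ⇒  (0, 1, 0, 0, 6)
     R2 -= 1·R3  ⇒  (0, 0, 1, 0, 0)

pivot columns: 0, 1, 2, 3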